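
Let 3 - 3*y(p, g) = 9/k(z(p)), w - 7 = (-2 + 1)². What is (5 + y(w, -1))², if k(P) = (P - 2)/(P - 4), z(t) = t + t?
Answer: 576/49 ≈ 11.755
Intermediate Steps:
z(t) = 2*t
w = 8 (w = 7 + (-2 + 1)² = 7 + (-1)² = 7 + 1 = 8)
k(P) = (-2 + P)/(-4 + P)
y(p, g) = 1 - 3*(-4 + 2*p)/(-2 + 2*p) (y(p, g) = 1 - 3/((-2 + 2*p)/(-4 + 2*p)) = 1 - 3*(-4 + 2*p)/(-2 + 2*p))
(5 + y(w, -1))² = (5 + (5 - 2*8)/(-1 + 8))² = (5 + (5 - 16)/7)² = (5 + (⅐)*(-11))² = (5 - 11/7)² = (24/7)² = 576/49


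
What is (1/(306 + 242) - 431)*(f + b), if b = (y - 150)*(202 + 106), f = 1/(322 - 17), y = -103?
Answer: 5613413679153/167140 ≈ 3.3585e+7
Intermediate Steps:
f = 1/305 ≈ 0.0032787
b = -77924 (b = (-103 - 150)*(202 + 106) = -253*308 = -77924)
(1/(306 + 242) - 431)*(f + b) = (1/(306 + 242) - 431)*(1/305 - 77924) = (1/548 - 431)*(-23766819/305) = -236187/548*(-23766819/305) = 5613413679153/167140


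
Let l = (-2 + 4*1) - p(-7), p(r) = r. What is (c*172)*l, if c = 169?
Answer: 261612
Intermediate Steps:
l = 9 (l = (-2 + 4*1) - 1*(-7) = (-2 + 4) + 7 = 2 + 7 = 9)
(c*172)*l = (169*172)*9 = 29068*9 = 261612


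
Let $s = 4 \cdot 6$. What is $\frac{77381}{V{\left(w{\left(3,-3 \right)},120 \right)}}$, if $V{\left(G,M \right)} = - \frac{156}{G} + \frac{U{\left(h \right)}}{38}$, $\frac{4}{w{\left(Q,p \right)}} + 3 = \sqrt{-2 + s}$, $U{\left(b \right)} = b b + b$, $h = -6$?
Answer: $- \frac{548399147}{1178523} - \frac{363149033 \sqrt{22}}{2357046} \approx -1188.0$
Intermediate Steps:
$U{\left(b \right)} = b + b^{2}$ ($U{\left(b \right)} = b^{2} + b = b + b^{2}$)
$s = 24$
$w{\left(Q,p \right)} = \frac{4}{-3 + \sqrt{22}}$ ($w{\left(Q,p \right)} = \frac{4}{-3 + \sqrt{-2 + 24}} = \frac{4}{-3 + \sqrt{22}}$)
$V{\left(G,M \right)} = \frac{15}{19} - \frac{156}{G}$ ($V{\left(G,M \right)} = - \frac{156}{G} + \frac{\left(-6\right) \left(1 - 6\right)}{38} = - \frac{156}{G} + \left(-6\right) \left(-5\right) \frac{1}{38} = - \frac{156}{G} + 30 \cdot \frac{1}{38} = - \frac{156}{G} + \frac{15}{19} = \frac{15}{19} - \frac{156}{G}$)
$\frac{77381}{V{\left(w{\left(3,-3 \right)},120 \right)}} = \frac{77381}{\frac{15}{19} - \frac{156}{\frac{12}{13} + \frac{4 \sqrt{22}}{13}}}$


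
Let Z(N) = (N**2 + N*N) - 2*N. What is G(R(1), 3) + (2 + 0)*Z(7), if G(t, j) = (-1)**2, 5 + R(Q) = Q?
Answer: 169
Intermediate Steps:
R(Q) = -5 + Q
G(t, j) = 1
Z(N) = -2*N + 2*N**2 (Z(N) = (N**2 + N**2) - 2*N = 2*N**2 - 2*N = -2*N + 2*N**2)
G(R(1), 3) + (2 + 0)*Z(7) = 1 + (2 + 0)*(2*7*(-1 + 7)) = 1 + 2*(2*7*6) = 1 + 2*84 = 1 + 168 = 169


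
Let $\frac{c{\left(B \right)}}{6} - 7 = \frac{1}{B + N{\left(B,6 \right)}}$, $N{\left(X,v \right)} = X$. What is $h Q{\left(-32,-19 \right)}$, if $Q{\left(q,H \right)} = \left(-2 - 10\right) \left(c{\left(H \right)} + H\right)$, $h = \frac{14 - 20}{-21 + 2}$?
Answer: $- \frac{31248}{361} \approx -86.56$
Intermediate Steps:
$c{\left(B \right)} = 42 + \frac{3}{B}$ ($c{\left(B \right)} = 42 + \frac{6}{B + B} = 42 + \frac{6}{2 B} = 42 + 6 \frac{1}{2 B} = 42 + \frac{3}{B}$)
$h = \frac{6}{19}$ ($h = - \frac{6}{-19} = \left(-6\right) \left(- \frac{1}{19}\right) = \frac{6}{19} \approx 0.31579$)
$Q{\left(q,H \right)} = -504 - \frac{36}{H} - 12 H$ ($Q{\left(q,H \right)} = \left(-2 - 10\right) \left(\left(42 + \frac{3}{H}\right) + H\right) = - 12 \left(42 + H + \frac{3}{H}\right) = -504 - \frac{36}{H} - 12 H$)
$h Q{\left(-32,-19 \right)} = \frac{6 \left(-504 - \frac{36}{-19} - -228\right)}{19} = \frac{6 \left(-504 - - \frac{36}{19} + 228\right)}{19} = \frac{6 \left(-504 + \frac{36}{19} + 228\right)}{19} = \frac{6}{19} \left(- \frac{5208}{19}\right) = - \frac{31248}{361}$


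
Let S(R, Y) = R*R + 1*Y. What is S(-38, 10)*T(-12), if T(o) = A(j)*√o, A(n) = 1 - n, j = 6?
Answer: -14540*I*√3 ≈ -25184.0*I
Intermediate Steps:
S(R, Y) = Y + R² (S(R, Y) = R² + Y = Y + R²)
T(o) = -5*√o (T(o) = (1 - 1*6)*√o = (1 - 6)*√o = -5*√o)
S(-38, 10)*T(-12) = (10 + (-38)²)*(-10*I*√3) = (10 + 1444)*(-10*I*√3) = 1454*(-10*I*√3) = -14540*I*√3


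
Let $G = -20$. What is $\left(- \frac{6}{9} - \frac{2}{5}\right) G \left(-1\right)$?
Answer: $- \frac{64}{3} \approx -21.333$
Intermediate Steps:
$\left(- \frac{6}{9} - \frac{2}{5}\right) G \left(-1\right) = \left(- \frac{6}{9} - \frac{2}{5}\right) \left(-20\right) \left(-1\right) = \left(\left(-6\right) \frac{1}{9} - \frac{2}{5}\right) \left(-20\right) \left(-1\right) = \left(- \frac{2}{3} - \frac{2}{5}\right) \left(-20\right) \left(-1\right) = \left(- \frac{16}{15}\right) \left(-20\right) \left(-1\right) = \frac{64}{3} \left(-1\right) = - \frac{64}{3}$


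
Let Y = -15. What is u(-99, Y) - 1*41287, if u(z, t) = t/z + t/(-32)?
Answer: -43598417/1056 ≈ -41286.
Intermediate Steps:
u(z, t) = -t/32 + t/z (u(z, t) = t/z + t*(-1/32) = t/z - t/32 = -t/32 + t/z)
u(-99, Y) - 1*41287 = (-1/32*(-15) - 15/(-99)) - 1*41287 = (15/32 - 15*(-1/99)) - 41287 = (15/32 + 5/33) - 41287 = 655/1056 - 41287 = -43598417/1056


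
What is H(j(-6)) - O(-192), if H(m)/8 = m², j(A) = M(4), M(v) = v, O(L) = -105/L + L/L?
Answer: 8093/64 ≈ 126.45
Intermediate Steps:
O(L) = 1 - 105/L (O(L) = -105/L + 1 = 1 - 105/L)
j(A) = 4
H(m) = 8*m²
H(j(-6)) - O(-192) = 8*4² - (-105 - 192)/(-192) = 8*16 - (-1)*(-297)/192 = 128 - 1*99/64 = 128 - 99/64 = 8093/64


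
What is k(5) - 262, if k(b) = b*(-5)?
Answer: -287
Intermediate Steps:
k(b) = -5*b
k(5) - 262 = -5*5 - 262 = -25 - 262 = -287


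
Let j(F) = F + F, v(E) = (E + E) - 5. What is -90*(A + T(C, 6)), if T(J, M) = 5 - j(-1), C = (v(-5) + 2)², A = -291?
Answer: 25560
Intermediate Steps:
v(E) = -5 + 2*E (v(E) = 2*E - 5 = -5 + 2*E)
j(F) = 2*F
C = 169 (C = ((-5 + 2*(-5)) + 2)² = ((-5 - 10) + 2)² = (-15 + 2)² = (-13)² = 169)
T(J, M) = 7 (T(J, M) = 5 - 2*(-1) = 5 - 1*(-2) = 5 + 2 = 7)
-90*(A + T(C, 6)) = -90*(-291 + 7) = -90*(-284) = 25560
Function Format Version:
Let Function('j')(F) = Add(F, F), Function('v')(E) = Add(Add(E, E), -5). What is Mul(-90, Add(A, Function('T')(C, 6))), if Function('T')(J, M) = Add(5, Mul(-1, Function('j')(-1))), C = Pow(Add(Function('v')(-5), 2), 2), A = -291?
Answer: 25560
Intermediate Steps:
Function('v')(E) = Add(-5, Mul(2, E)) (Function('v')(E) = Add(Mul(2, E), -5) = Add(-5, Mul(2, E)))
Function('j')(F) = Mul(2, F)
C = 169 (C = Pow(Add(Add(-5, Mul(2, -5)), 2), 2) = Pow(Add(Add(-5, -10), 2), 2) = Pow(Add(-15, 2), 2) = Pow(-13, 2) = 169)
Function('T')(J, M) = 7 (Function('T')(J, M) = Add(5, Mul(-1, Mul(2, -1))) = Add(5, Mul(-1, -2)) = Add(5, 2) = 7)
Mul(-90, Add(A, Function('T')(C, 6))) = Mul(-90, Add(-291, 7)) = Mul(-90, -284) = 25560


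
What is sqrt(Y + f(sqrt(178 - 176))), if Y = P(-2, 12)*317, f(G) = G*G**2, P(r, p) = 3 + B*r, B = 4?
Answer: sqrt(-1585 + 2*sqrt(2)) ≈ 39.776*I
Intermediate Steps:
P(r, p) = 3 + 4*r
f(G) = G**3
Y = -1585 (Y = (3 + 4*(-2))*317 = (3 - 8)*317 = -5*317 = -1585)
sqrt(Y + f(sqrt(178 - 176))) = sqrt(-1585 + (sqrt(178 - 176))**3) = sqrt(-1585 + (sqrt(2))**3) = sqrt(-1585 + 2*sqrt(2))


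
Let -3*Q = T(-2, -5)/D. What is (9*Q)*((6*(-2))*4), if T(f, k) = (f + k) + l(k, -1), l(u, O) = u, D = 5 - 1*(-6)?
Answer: -1728/11 ≈ -157.09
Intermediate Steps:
D = 11 (D = 5 + 6 = 11)
T(f, k) = f + 2*k (T(f, k) = (f + k) + k = f + 2*k)
Q = 4/11 (Q = -(-2 + 2*(-5))/(3*11) = -(-2 - 10)/(3*11) = -(-4)/11 = -1/3*(-12/11) = 4/11 ≈ 0.36364)
(9*Q)*((6*(-2))*4) = (9*(4/11))*((6*(-2))*4) = 36*(-12*4)/11 = (36/11)*(-48) = -1728/11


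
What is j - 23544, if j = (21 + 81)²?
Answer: -13140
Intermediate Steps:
j = 10404 (j = 102² = 10404)
j - 23544 = 10404 - 23544 = -13140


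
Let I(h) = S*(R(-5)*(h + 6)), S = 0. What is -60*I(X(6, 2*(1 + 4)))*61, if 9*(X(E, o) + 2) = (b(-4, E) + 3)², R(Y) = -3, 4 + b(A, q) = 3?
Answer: 0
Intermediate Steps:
b(A, q) = -1 (b(A, q) = -4 + 3 = -1)
X(E, o) = -14/9 (X(E, o) = -2 + (-1 + 3)²/9 = -2 + (⅑)*2² = -2 + (⅑)*4 = -2 + 4/9 = -14/9)
I(h) = 0 (I(h) = 0*(-3*(h + 6)) = 0*(-3*(6 + h)) = 0*(-18 - 3*h) = 0)
-60*I(X(6, 2*(1 + 4)))*61 = -60*0*61 = 0*61 = 0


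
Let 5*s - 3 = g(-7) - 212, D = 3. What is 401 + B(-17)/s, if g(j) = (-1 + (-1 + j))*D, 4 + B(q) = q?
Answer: 94741/236 ≈ 401.44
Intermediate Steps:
B(q) = -4 + q
g(j) = -6 + 3*j (g(j) = (-1 + (-1 + j))*3 = (-2 + j)*3 = -6 + 3*j)
s = -236/5 (s = ⅗ + ((-6 + 3*(-7)) - 212)/5 = ⅗ + ((-6 - 21) - 212)/5 = ⅗ + (-27 - 212)/5 = ⅗ + (⅕)*(-239) = ⅗ - 239/5 = -236/5 ≈ -47.200)
401 + B(-17)/s = 401 + (-4 - 17)/(-236/5) = 401 - 21*(-5/236) = 401 + 105/236 = 94741/236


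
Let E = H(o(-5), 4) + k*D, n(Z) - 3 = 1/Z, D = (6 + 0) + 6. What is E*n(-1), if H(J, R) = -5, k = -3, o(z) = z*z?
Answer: -82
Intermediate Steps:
o(z) = z**2
D = 12 (D = 6 + 6 = 12)
n(Z) = 3 + 1/Z
E = -41 (E = -5 - 3*12 = -5 - 36 = -41)
E*n(-1) = -41*(3 + 1/(-1)) = -41*(3 - 1) = -41*2 = -82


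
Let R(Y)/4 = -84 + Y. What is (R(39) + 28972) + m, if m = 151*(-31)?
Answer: 24111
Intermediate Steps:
R(Y) = -336 + 4*Y (R(Y) = 4*(-84 + Y) = -336 + 4*Y)
m = -4681
(R(39) + 28972) + m = ((-336 + 4*39) + 28972) - 4681 = ((-336 + 156) + 28972) - 4681 = (-180 + 28972) - 4681 = 28792 - 4681 = 24111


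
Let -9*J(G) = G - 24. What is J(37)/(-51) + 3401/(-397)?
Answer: -1555898/182223 ≈ -8.5384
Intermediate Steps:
J(G) = 8/3 - G/9 (J(G) = -(G - 24)/9 = -(-24 + G)/9 = 8/3 - G/9)
J(37)/(-51) + 3401/(-397) = (8/3 - ⅑*37)/(-51) + 3401/(-397) = (8/3 - 37/9)*(-1/51) + 3401*(-1/397) = -13/9*(-1/51) - 3401/397 = 13/459 - 3401/397 = -1555898/182223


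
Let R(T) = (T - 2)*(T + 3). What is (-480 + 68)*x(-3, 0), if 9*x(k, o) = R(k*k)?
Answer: -11536/3 ≈ -3845.3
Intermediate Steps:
R(T) = (-2 + T)*(3 + T)
x(k, o) = -⅔ + k²/9 + k⁴/9 (x(k, o) = (-6 + k*k + (k*k)²)/9 = (-6 + k² + (k²)²)/9 = (-6 + k² + k⁴)/9 = -⅔ + k²/9 + k⁴/9)
(-480 + 68)*x(-3, 0) = (-480 + 68)*(-⅔ + (⅑)*(-3)² + (⅑)*(-3)⁴) = -412*(-⅔ + (⅑)*9 + (⅑)*81) = -412*(-⅔ + 1 + 9) = -412*28/3 = -11536/3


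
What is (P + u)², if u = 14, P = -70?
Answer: 3136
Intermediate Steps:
(P + u)² = (-70 + 14)² = (-56)² = 3136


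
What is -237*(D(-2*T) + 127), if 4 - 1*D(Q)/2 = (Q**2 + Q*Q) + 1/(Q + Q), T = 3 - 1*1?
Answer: -67545/4 ≈ -16886.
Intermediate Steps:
T = 2 (T = 3 - 1 = 2)
D(Q) = 8 - 1/Q - 4*Q**2 (D(Q) = 8 - 2*((Q**2 + Q*Q) + 1/(Q + Q)) = 8 - 2*((Q**2 + Q**2) + 1/(2*Q)) = 8 - 2*(2*Q**2 + 1/(2*Q)) = 8 - 2*(1/(2*Q) + 2*Q**2) = 8 + (-1/Q - 4*Q**2) = 8 - 1/Q - 4*Q**2)
-237*(D(-2*T) + 127) = -237*((8 - 1/((-2*2)) - 4*(-2*2)**2) + 127) = -237*((8 - 1/(-4) - 4*(-4)**2) + 127) = -237*((8 - 1*(-1/4) - 4*16) + 127) = -237*((8 + 1/4 - 64) + 127) = -237*(-223/4 + 127) = -237*285/4 = -67545/4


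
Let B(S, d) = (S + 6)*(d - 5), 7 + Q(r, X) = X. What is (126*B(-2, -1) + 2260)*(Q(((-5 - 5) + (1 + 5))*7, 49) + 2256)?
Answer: -1755672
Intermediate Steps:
Q(r, X) = -7 + X
B(S, d) = (-5 + d)*(6 + S) (B(S, d) = (6 + S)*(-5 + d) = (-5 + d)*(6 + S))
(126*B(-2, -1) + 2260)*(Q(((-5 - 5) + (1 + 5))*7, 49) + 2256) = (126*(-30 - 5*(-2) + 6*(-1) - 2*(-1)) + 2260)*((-7 + 49) + 2256) = (126*(-30 + 10 - 6 + 2) + 2260)*(42 + 2256) = (126*(-24) + 2260)*2298 = (-3024 + 2260)*2298 = -764*2298 = -1755672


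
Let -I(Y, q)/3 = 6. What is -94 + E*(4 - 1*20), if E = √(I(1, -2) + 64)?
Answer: -94 - 16*√46 ≈ -202.52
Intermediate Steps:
I(Y, q) = -18 (I(Y, q) = -3*6 = -18)
E = √46 (E = √(-18 + 64) = √46 ≈ 6.7823)
-94 + E*(4 - 1*20) = -94 + √46*(4 - 1*20) = -94 + √46*(4 - 20) = -94 + √46*(-16) = -94 - 16*√46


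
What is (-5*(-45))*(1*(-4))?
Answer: -900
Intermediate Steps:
(-5*(-45))*(1*(-4)) = 225*(-4) = -900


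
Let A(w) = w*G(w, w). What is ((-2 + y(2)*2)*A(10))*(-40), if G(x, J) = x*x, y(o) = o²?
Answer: -240000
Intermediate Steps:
G(x, J) = x²
A(w) = w³ (A(w) = w*w² = w³)
((-2 + y(2)*2)*A(10))*(-40) = ((-2 + 2²*2)*10³)*(-40) = ((-2 + 4*2)*1000)*(-40) = ((-2 + 8)*1000)*(-40) = (6*1000)*(-40) = 6000*(-40) = -240000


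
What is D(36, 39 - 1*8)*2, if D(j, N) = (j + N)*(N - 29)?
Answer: 268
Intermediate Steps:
D(j, N) = (-29 + N)*(N + j) (D(j, N) = (N + j)*(-29 + N) = (-29 + N)*(N + j))
D(36, 39 - 1*8)*2 = ((39 - 1*8)**2 - 29*(39 - 1*8) - 29*36 + (39 - 1*8)*36)*2 = ((39 - 8)**2 - 29*(39 - 8) - 1044 + (39 - 8)*36)*2 = (31**2 - 29*31 - 1044 + 31*36)*2 = (961 - 899 - 1044 + 1116)*2 = 134*2 = 268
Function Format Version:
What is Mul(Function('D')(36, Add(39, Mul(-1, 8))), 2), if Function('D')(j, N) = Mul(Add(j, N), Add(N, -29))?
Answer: 268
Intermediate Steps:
Function('D')(j, N) = Mul(Add(-29, N), Add(N, j)) (Function('D')(j, N) = Mul(Add(N, j), Add(-29, N)) = Mul(Add(-29, N), Add(N, j)))
Mul(Function('D')(36, Add(39, Mul(-1, 8))), 2) = Mul(Add(Pow(Add(39, Mul(-1, 8)), 2), Mul(-29, Add(39, Mul(-1, 8))), Mul(-29, 36), Mul(Add(39, Mul(-1, 8)), 36)), 2) = Mul(Add(Pow(Add(39, -8), 2), Mul(-29, Add(39, -8)), -1044, Mul(Add(39, -8), 36)), 2) = Mul(Add(Pow(31, 2), Mul(-29, 31), -1044, Mul(31, 36)), 2) = Mul(Add(961, -899, -1044, 1116), 2) = Mul(134, 2) = 268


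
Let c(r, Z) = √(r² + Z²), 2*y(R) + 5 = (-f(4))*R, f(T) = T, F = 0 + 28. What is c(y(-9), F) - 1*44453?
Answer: -44453 + √4097/2 ≈ -44421.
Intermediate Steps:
F = 28
y(R) = -5/2 - 2*R (y(R) = -5/2 + ((-1*4)*R)/2 = -5/2 + (-4*R)/2 = -5/2 - 2*R)
c(r, Z) = √(Z² + r²)
c(y(-9), F) - 1*44453 = √(28² + (-5/2 - 2*(-9))²) - 1*44453 = √(784 + (-5/2 + 18)²) - 44453 = √(784 + (31/2)²) - 44453 = √(784 + 961/4) - 44453 = √(4097/4) - 44453 = √4097/2 - 44453 = -44453 + √4097/2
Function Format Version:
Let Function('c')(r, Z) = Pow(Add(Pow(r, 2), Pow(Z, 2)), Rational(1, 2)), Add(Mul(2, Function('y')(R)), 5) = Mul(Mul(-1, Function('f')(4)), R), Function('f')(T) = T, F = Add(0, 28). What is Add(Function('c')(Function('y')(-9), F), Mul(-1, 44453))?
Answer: Add(-44453, Mul(Rational(1, 2), Pow(4097, Rational(1, 2)))) ≈ -44421.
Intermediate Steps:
F = 28
Function('y')(R) = Add(Rational(-5, 2), Mul(-2, R)) (Function('y')(R) = Add(Rational(-5, 2), Mul(Rational(1, 2), Mul(Mul(-1, 4), R))) = Add(Rational(-5, 2), Mul(Rational(1, 2), Mul(-4, R))) = Add(Rational(-5, 2), Mul(-2, R)))
Function('c')(r, Z) = Pow(Add(Pow(Z, 2), Pow(r, 2)), Rational(1, 2))
Add(Function('c')(Function('y')(-9), F), Mul(-1, 44453)) = Add(Pow(Add(Pow(28, 2), Pow(Add(Rational(-5, 2), Mul(-2, -9)), 2)), Rational(1, 2)), Mul(-1, 44453)) = Add(Pow(Add(784, Pow(Add(Rational(-5, 2), 18), 2)), Rational(1, 2)), -44453) = Add(Pow(Add(784, Pow(Rational(31, 2), 2)), Rational(1, 2)), -44453) = Add(Pow(Add(784, Rational(961, 4)), Rational(1, 2)), -44453) = Add(Pow(Rational(4097, 4), Rational(1, 2)), -44453) = Add(Mul(Rational(1, 2), Pow(4097, Rational(1, 2))), -44453) = Add(-44453, Mul(Rational(1, 2), Pow(4097, Rational(1, 2))))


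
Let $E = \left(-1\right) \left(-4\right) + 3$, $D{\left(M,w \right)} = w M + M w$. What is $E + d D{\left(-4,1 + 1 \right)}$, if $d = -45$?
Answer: $727$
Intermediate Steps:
$D{\left(M,w \right)} = 2 M w$ ($D{\left(M,w \right)} = M w + M w = 2 M w$)
$E = 7$ ($E = 4 + 3 = 7$)
$E + d D{\left(-4,1 + 1 \right)} = 7 - 45 \cdot 2 \left(-4\right) \left(1 + 1\right) = 7 - 45 \cdot 2 \left(-4\right) 2 = 7 - -720 = 7 + 720 = 727$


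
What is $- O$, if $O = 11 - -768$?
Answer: $-779$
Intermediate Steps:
$O = 779$ ($O = 11 + 768 = 779$)
$- O = \left(-1\right) 779 = -779$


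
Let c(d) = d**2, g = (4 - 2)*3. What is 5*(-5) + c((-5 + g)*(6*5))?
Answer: 875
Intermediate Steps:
g = 6 (g = 2*3 = 6)
5*(-5) + c((-5 + g)*(6*5)) = 5*(-5) + ((-5 + 6)*(6*5))**2 = -25 + (1*30)**2 = -25 + 30**2 = -25 + 900 = 875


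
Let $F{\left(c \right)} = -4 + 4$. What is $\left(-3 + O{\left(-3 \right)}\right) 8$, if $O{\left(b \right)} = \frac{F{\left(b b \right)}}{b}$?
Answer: $-24$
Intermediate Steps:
$F{\left(c \right)} = 0$
$O{\left(b \right)} = 0$ ($O{\left(b \right)} = \frac{0}{b} = 0$)
$\left(-3 + O{\left(-3 \right)}\right) 8 = \left(-3 + 0\right) 8 = \left(-3\right) 8 = -24$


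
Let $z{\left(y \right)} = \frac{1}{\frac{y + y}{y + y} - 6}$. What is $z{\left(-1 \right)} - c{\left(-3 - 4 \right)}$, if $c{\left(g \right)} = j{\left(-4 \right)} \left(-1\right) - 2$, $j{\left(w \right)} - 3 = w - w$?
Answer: $\frac{24}{5} \approx 4.8$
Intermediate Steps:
$j{\left(w \right)} = 3$ ($j{\left(w \right)} = 3 + \left(w - w\right) = 3 + 0 = 3$)
$c{\left(g \right)} = -5$ ($c{\left(g \right)} = 3 \left(-1\right) - 2 = -3 - 2 = -5$)
$z{\left(y \right)} = - \frac{1}{5}$ ($z{\left(y \right)} = \frac{1}{\frac{2 y}{2 y} - 6} = \frac{1}{2 y \frac{1}{2 y} - 6} = \frac{1}{1 - 6} = \frac{1}{-5} = - \frac{1}{5}$)
$z{\left(-1 \right)} - c{\left(-3 - 4 \right)} = - \frac{1}{5} - -5 = - \frac{1}{5} + 5 = \frac{24}{5}$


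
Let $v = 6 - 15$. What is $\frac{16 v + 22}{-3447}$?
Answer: $\frac{122}{3447} \approx 0.035393$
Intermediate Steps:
$v = -9$ ($v = 6 - 15 = -9$)
$\frac{16 v + 22}{-3447} = \frac{16 \left(-9\right) + 22}{-3447} = \left(-144 + 22\right) \left(- \frac{1}{3447}\right) = \left(-122\right) \left(- \frac{1}{3447}\right) = \frac{122}{3447}$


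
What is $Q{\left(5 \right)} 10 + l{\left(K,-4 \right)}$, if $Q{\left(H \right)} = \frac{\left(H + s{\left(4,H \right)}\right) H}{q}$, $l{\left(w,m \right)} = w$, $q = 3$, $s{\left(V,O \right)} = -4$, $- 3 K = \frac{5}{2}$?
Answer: $\frac{95}{6} \approx 15.833$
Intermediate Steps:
$K = - \frac{5}{6}$ ($K = - \frac{5 \cdot \frac{1}{2}}{3} = \left(- \frac{1}{3}\right) \frac{5}{2} = - \frac{5}{6} \approx -0.83333$)
$Q{\left(H \right)} = \frac{H \left(-4 + H\right)}{3}$ ($Q{\left(H \right)} = \frac{\left(H - 4\right) H}{3} = \left(-4 + H\right) H \frac{1}{3} = H \left(-4 + H\right) \frac{1}{3} = \frac{H \left(-4 + H\right)}{3}$)
$Q{\left(5 \right)} 10 + l{\left(K,-4 \right)} = \frac{1}{3} \cdot 5 \left(-4 + 5\right) 10 - \frac{5}{6} = \frac{1}{3} \cdot 5 \cdot 1 \cdot 10 - \frac{5}{6} = \frac{5}{3} \cdot 10 - \frac{5}{6} = \frac{50}{3} - \frac{5}{6} = \frac{95}{6}$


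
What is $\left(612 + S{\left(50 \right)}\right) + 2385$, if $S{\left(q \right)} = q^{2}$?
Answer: $5497$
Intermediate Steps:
$\left(612 + S{\left(50 \right)}\right) + 2385 = \left(612 + 50^{2}\right) + 2385 = \left(612 + 2500\right) + 2385 = 3112 + 2385 = 5497$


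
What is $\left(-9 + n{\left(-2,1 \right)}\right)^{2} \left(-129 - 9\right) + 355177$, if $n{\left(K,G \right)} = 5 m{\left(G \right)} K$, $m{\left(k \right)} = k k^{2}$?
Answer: $305359$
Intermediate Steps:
$m{\left(k \right)} = k^{3}$
$n{\left(K,G \right)} = 5 K G^{3}$ ($n{\left(K,G \right)} = 5 G^{3} K = 5 K G^{3}$)
$\left(-9 + n{\left(-2,1 \right)}\right)^{2} \left(-129 - 9\right) + 355177 = \left(-9 + 5 \left(-2\right) 1^{3}\right)^{2} \left(-129 - 9\right) + 355177 = \left(-9 + 5 \left(-2\right) 1\right)^{2} \left(-138\right) + 355177 = \left(-9 - 10\right)^{2} \left(-138\right) + 355177 = \left(-19\right)^{2} \left(-138\right) + 355177 = 361 \left(-138\right) + 355177 = -49818 + 355177 = 305359$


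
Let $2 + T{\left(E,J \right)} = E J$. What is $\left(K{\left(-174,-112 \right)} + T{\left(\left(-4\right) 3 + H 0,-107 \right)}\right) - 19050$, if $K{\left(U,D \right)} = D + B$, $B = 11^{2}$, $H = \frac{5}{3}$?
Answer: $-17759$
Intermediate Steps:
$H = \frac{5}{3}$ ($H = 5 \cdot \frac{1}{3} = \frac{5}{3} \approx 1.6667$)
$B = 121$
$K{\left(U,D \right)} = 121 + D$ ($K{\left(U,D \right)} = D + 121 = 121 + D$)
$T{\left(E,J \right)} = -2 + E J$
$\left(K{\left(-174,-112 \right)} + T{\left(\left(-4\right) 3 + H 0,-107 \right)}\right) - 19050 = \left(\left(121 - 112\right) - \left(2 - \left(\left(-4\right) 3 + \frac{5}{3} \cdot 0\right) \left(-107\right)\right)\right) - 19050 = \left(9 - \left(2 - \left(-12 + 0\right) \left(-107\right)\right)\right) - 19050 = \left(9 - -1282\right) - 19050 = \left(9 + \left(-2 + 1284\right)\right) - 19050 = \left(9 + 1282\right) - 19050 = 1291 - 19050 = -17759$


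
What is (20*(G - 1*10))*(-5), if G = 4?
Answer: 600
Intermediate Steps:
(20*(G - 1*10))*(-5) = (20*(4 - 1*10))*(-5) = (20*(4 - 10))*(-5) = (20*(-6))*(-5) = -120*(-5) = 600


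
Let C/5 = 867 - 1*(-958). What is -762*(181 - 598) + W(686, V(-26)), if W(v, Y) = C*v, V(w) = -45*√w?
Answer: 6577504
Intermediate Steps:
C = 9125 (C = 5*(867 - 1*(-958)) = 5*(867 + 958) = 5*1825 = 9125)
W(v, Y) = 9125*v
-762*(181 - 598) + W(686, V(-26)) = -762*(181 - 598) + 9125*686 = -762*(-417) + 6259750 = 317754 + 6259750 = 6577504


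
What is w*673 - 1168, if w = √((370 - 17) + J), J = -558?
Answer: -1168 + 673*I*√205 ≈ -1168.0 + 9635.9*I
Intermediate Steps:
w = I*√205 (w = √((370 - 17) - 558) = √(353 - 558) = √(-205) = I*√205 ≈ 14.318*I)
w*673 - 1168 = (I*√205)*673 - 1168 = 673*I*√205 - 1168 = -1168 + 673*I*√205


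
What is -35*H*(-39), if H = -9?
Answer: -12285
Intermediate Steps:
-35*H*(-39) = -35*(-9)*(-39) = 315*(-39) = -12285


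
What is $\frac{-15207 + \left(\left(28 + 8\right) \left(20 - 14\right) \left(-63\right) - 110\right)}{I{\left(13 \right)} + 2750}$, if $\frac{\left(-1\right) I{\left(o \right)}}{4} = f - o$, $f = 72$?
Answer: $- \frac{28925}{2514} \approx -11.506$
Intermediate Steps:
$I{\left(o \right)} = -288 + 4 o$ ($I{\left(o \right)} = - 4 \left(72 - o\right) = -288 + 4 o$)
$\frac{-15207 + \left(\left(28 + 8\right) \left(20 - 14\right) \left(-63\right) - 110\right)}{I{\left(13 \right)} + 2750} = \frac{-15207 + \left(\left(28 + 8\right) \left(20 - 14\right) \left(-63\right) - 110\right)}{\left(-288 + 4 \cdot 13\right) + 2750} = \frac{-15207 + \left(36 \cdot 6 \left(-63\right) - 110\right)}{\left(-288 + 52\right) + 2750} = \frac{-15207 + \left(216 \left(-63\right) - 110\right)}{-236 + 2750} = \frac{-15207 - 13718}{2514} = \left(-15207 - 13718\right) \frac{1}{2514} = \left(-28925\right) \frac{1}{2514} = - \frac{28925}{2514}$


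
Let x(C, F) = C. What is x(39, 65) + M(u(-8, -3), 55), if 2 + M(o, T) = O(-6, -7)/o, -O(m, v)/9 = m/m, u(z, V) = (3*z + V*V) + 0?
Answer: 188/5 ≈ 37.600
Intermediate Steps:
u(z, V) = V**2 + 3*z (u(z, V) = (3*z + V**2) + 0 = (V**2 + 3*z) + 0 = V**2 + 3*z)
O(m, v) = -9 (O(m, v) = -9*m/m = -9*1 = -9)
M(o, T) = -2 - 9/o
x(39, 65) + M(u(-8, -3), 55) = 39 + (-2 - 9/((-3)**2 + 3*(-8))) = 39 + (-2 - 9/(9 - 24)) = 39 + (-2 - 9/(-15)) = 39 + (-2 - 9*(-1/15)) = 39 + (-2 + 3/5) = 39 - 7/5 = 188/5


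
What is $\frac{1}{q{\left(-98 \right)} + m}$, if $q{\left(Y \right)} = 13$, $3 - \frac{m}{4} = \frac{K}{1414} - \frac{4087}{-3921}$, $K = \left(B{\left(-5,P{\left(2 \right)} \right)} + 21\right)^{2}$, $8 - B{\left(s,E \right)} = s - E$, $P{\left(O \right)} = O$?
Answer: $\frac{2772147}{47582407} \approx 0.05826$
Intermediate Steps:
$B{\left(s,E \right)} = 8 + E - s$ ($B{\left(s,E \right)} = 8 - \left(s - E\right) = 8 + \left(E - s\right) = 8 + E - s$)
$K = 1296$ ($K = \left(\left(8 + 2 - -5\right) + 21\right)^{2} = \left(\left(8 + 2 + 5\right) + 21\right)^{2} = \left(15 + 21\right)^{2} = 36^{2} = 1296$)
$m = \frac{11544496}{2772147}$ ($m = 12 - 4 \left(\frac{1296}{1414} - \frac{4087}{-3921}\right) = 12 - 4 \left(1296 \cdot \frac{1}{1414} - - \frac{4087}{3921}\right) = 12 - 4 \left(\frac{648}{707} + \frac{4087}{3921}\right) = 12 - \frac{21721268}{2772147} = \frac{11544496}{2772147} \approx 4.1645$)
$\frac{1}{q{\left(-98 \right)} + m} = \frac{1}{13 + \frac{11544496}{2772147}} = \frac{1}{\frac{47582407}{2772147}} = \frac{2772147}{47582407}$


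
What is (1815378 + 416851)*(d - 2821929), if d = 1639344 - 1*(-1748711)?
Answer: 1263722874854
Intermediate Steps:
d = 3388055 (d = 1639344 + 1748711 = 3388055)
(1815378 + 416851)*(d - 2821929) = (1815378 + 416851)*(3388055 - 2821929) = 2232229*566126 = 1263722874854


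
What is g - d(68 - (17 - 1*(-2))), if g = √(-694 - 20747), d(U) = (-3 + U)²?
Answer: -2116 + I*√21441 ≈ -2116.0 + 146.43*I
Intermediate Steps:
g = I*√21441 (g = √(-21441) = I*√21441 ≈ 146.43*I)
g - d(68 - (17 - 1*(-2))) = I*√21441 - (-3 + (68 - (17 - 1*(-2))))² = I*√21441 - (-3 + (68 - (17 + 2)))² = I*√21441 - (-3 + (68 - 1*19))² = I*√21441 - (-3 + (68 - 19))² = I*√21441 - (-3 + 49)² = I*√21441 - 1*46² = I*√21441 - 1*2116 = I*√21441 - 2116 = -2116 + I*√21441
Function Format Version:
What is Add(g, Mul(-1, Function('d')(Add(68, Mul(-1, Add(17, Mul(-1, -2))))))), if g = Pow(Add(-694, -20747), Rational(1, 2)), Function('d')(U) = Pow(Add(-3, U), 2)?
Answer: Add(-2116, Mul(I, Pow(21441, Rational(1, 2)))) ≈ Add(-2116.0, Mul(146.43, I))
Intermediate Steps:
g = Mul(I, Pow(21441, Rational(1, 2))) (g = Pow(-21441, Rational(1, 2)) = Mul(I, Pow(21441, Rational(1, 2))) ≈ Mul(146.43, I))
Add(g, Mul(-1, Function('d')(Add(68, Mul(-1, Add(17, Mul(-1, -2))))))) = Add(Mul(I, Pow(21441, Rational(1, 2))), Mul(-1, Pow(Add(-3, Add(68, Mul(-1, Add(17, Mul(-1, -2))))), 2))) = Add(Mul(I, Pow(21441, Rational(1, 2))), Mul(-1, Pow(Add(-3, Add(68, Mul(-1, Add(17, 2)))), 2))) = Add(Mul(I, Pow(21441, Rational(1, 2))), Mul(-1, Pow(Add(-3, Add(68, Mul(-1, 19))), 2))) = Add(Mul(I, Pow(21441, Rational(1, 2))), Mul(-1, Pow(Add(-3, Add(68, -19)), 2))) = Add(Mul(I, Pow(21441, Rational(1, 2))), Mul(-1, Pow(Add(-3, 49), 2))) = Add(Mul(I, Pow(21441, Rational(1, 2))), Mul(-1, Pow(46, 2))) = Add(Mul(I, Pow(21441, Rational(1, 2))), Mul(-1, 2116)) = Add(Mul(I, Pow(21441, Rational(1, 2))), -2116) = Add(-2116, Mul(I, Pow(21441, Rational(1, 2))))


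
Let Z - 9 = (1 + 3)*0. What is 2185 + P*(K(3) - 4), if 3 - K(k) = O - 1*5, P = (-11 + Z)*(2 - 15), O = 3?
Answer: 2211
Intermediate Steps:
Z = 9 (Z = 9 + (1 + 3)*0 = 9 + 4*0 = 9 + 0 = 9)
P = 26 (P = (-11 + 9)*(2 - 15) = -2*(-13) = 26)
K(k) = 5 (K(k) = 3 - (3 - 1*5) = 3 - (3 - 5) = 3 - 1*(-2) = 3 + 2 = 5)
2185 + P*(K(3) - 4) = 2185 + 26*(5 - 4) = 2185 + 26*1 = 2185 + 26 = 2211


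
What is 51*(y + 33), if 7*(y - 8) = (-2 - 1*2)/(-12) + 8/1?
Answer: 15062/7 ≈ 2151.7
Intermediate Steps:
y = 193/21 (y = 8 + ((-2 - 1*2)/(-12) + 8/1)/7 = 8 + ((-2 - 2)*(-1/12) + 8*1)/7 = 8 + (-4*(-1/12) + 8)/7 = 8 + (⅓ + 8)/7 = 8 + (⅐)*(25/3) = 8 + 25/21 = 193/21 ≈ 9.1905)
51*(y + 33) = 51*(193/21 + 33) = 51*(886/21) = 15062/7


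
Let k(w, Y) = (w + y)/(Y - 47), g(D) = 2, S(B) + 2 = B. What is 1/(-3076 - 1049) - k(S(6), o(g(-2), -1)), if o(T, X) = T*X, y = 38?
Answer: 24743/28875 ≈ 0.85690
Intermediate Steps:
S(B) = -2 + B
k(w, Y) = (38 + w)/(-47 + Y) (k(w, Y) = (w + 38)/(Y - 47) = (38 + w)/(-47 + Y))
1/(-3076 - 1049) - k(S(6), o(g(-2), -1)) = 1/(-3076 - 1049) - (38 + (-2 + 6))/(-47 + 2*(-1)) = 1/(-4125) - (38 + 4)/(-47 - 2) = -1/4125 - 42/(-49) = -1/4125 - (-1)*42/49 = -1/4125 - 1*(-6/7) = -1/4125 + 6/7 = 24743/28875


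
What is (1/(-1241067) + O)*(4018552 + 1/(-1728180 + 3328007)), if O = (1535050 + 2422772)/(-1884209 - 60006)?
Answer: -2105246788167241137357063/257348286130773929 ≈ -8.1805e+6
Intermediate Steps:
O = -3957822/1944215 (O = 3957822/(-1944215) = 3957822*(-1/1944215) = -3957822/1944215 ≈ -2.0357)
(1/(-1241067) + O)*(4018552 + 1/(-1728180 + 3328007)) = (1/(-1241067) - 3957822/1944215)*(4018552 + 1/(-1728180 + 3328007)) = (-1/1241067 - 3957822/1944215)*(4018552 + 1/1599827) = -4911924220289*(4018552 + 1/1599827)/2412901077405 = -4911924220289/2412901077405*6428987990505/1599827 = -2105246788167241137357063/257348286130773929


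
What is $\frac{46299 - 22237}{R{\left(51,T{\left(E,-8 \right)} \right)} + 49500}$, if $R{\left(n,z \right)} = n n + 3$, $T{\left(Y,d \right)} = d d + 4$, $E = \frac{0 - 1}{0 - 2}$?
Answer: $\frac{12031}{26052} \approx 0.46181$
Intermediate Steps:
$E = \frac{1}{2}$ ($E = - \frac{1}{-2} = \left(-1\right) \left(- \frac{1}{2}\right) = \frac{1}{2} \approx 0.5$)
$T{\left(Y,d \right)} = 4 + d^{2}$ ($T{\left(Y,d \right)} = d^{2} + 4 = 4 + d^{2}$)
$R{\left(n,z \right)} = 3 + n^{2}$ ($R{\left(n,z \right)} = n^{2} + 3 = 3 + n^{2}$)
$\frac{46299 - 22237}{R{\left(51,T{\left(E,-8 \right)} \right)} + 49500} = \frac{46299 - 22237}{\left(3 + 51^{2}\right) + 49500} = \frac{24062}{\left(3 + 2601\right) + 49500} = \frac{24062}{2604 + 49500} = \frac{24062}{52104} = 24062 \cdot \frac{1}{52104} = \frac{12031}{26052}$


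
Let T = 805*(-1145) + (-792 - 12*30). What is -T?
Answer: 922877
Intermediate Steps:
T = -922877 (T = -921725 + (-792 - 360) = -921725 - 1152 = -922877)
-T = -1*(-922877) = 922877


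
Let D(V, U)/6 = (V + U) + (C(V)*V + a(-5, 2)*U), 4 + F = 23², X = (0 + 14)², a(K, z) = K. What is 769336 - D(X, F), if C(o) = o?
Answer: 550264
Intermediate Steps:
X = 196 (X = 14² = 196)
F = 525 (F = -4 + 23² = -4 + 529 = 525)
D(V, U) = -24*U + 6*V + 6*V² (D(V, U) = 6*((V + U) + (V*V - 5*U)) = 6*((U + V) + (V² - 5*U)) = 6*(V + V² - 4*U) = -24*U + 6*V + 6*V²)
769336 - D(X, F) = 769336 - (-24*525 + 6*196 + 6*196²) = 769336 - (-12600 + 1176 + 6*38416) = 769336 - (-12600 + 1176 + 230496) = 769336 - 1*219072 = 769336 - 219072 = 550264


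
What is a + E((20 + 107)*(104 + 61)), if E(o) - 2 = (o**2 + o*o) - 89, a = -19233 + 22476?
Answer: 878227206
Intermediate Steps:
a = 3243
E(o) = -87 + 2*o**2 (E(o) = 2 + ((o**2 + o*o) - 89) = 2 + ((o**2 + o**2) - 89) = 2 + (2*o**2 - 89) = 2 + (-89 + 2*o**2) = -87 + 2*o**2)
a + E((20 + 107)*(104 + 61)) = 3243 + (-87 + 2*((20 + 107)*(104 + 61))**2) = 3243 + (-87 + 2*(127*165)**2) = 3243 + (-87 + 2*20955**2) = 3243 + (-87 + 2*439112025) = 3243 + (-87 + 878224050) = 3243 + 878223963 = 878227206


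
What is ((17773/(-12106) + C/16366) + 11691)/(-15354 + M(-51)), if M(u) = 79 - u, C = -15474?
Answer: -1157911085437/1508141171152 ≈ -0.76777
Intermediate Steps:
((17773/(-12106) + C/16366) + 11691)/(-15354 + M(-51)) = ((17773/(-12106) - 15474/16366) + 11691)/(-15354 + (79 - 1*(-51))) = ((17773*(-1/12106) - 15474*1/16366) + 11691)/(-15354 + (79 + 51)) = ((-17773/12106 - 7737/8183) + 11691)/(-15354 + 130) = (-239100581/99063398 + 11691)/(-15224) = (1157911085437/99063398)*(-1/15224) = -1157911085437/1508141171152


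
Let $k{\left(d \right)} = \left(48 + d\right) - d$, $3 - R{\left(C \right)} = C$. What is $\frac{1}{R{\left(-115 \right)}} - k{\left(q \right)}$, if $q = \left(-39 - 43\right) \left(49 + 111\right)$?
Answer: $- \frac{5663}{118} \approx -47.992$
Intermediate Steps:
$R{\left(C \right)} = 3 - C$
$q = -13120$ ($q = \left(-82\right) 160 = -13120$)
$k{\left(d \right)} = 48$
$\frac{1}{R{\left(-115 \right)}} - k{\left(q \right)} = \frac{1}{3 - -115} - 48 = \frac{1}{3 + 115} - 48 = \frac{1}{118} - 48 = - \frac{5663}{118}$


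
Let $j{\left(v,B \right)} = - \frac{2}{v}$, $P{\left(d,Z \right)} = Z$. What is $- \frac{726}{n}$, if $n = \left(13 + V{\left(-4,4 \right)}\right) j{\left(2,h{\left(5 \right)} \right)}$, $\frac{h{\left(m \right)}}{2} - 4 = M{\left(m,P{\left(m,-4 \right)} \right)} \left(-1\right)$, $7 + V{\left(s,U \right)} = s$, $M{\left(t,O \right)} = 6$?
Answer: $363$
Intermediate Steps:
$V{\left(s,U \right)} = -7 + s$
$h{\left(m \right)} = -4$ ($h{\left(m \right)} = 8 + 2 \cdot 6 \left(-1\right) = 8 + 2 \left(-6\right) = 8 - 12 = -4$)
$n = -2$ ($n = \left(13 - 11\right) \left(- \frac{2}{2}\right) = \left(13 - 11\right) \left(\left(-2\right) \frac{1}{2}\right) = 2 \left(-1\right) = -2$)
$- \frac{726}{n} = - \frac{726}{-2} = \left(-726\right) \left(- \frac{1}{2}\right) = 363$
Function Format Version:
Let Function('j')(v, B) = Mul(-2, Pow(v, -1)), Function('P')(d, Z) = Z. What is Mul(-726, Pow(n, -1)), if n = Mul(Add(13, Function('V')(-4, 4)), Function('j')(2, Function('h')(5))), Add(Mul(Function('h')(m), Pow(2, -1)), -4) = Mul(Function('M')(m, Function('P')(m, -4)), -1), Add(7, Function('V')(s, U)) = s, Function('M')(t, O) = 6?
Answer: 363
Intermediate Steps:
Function('V')(s, U) = Add(-7, s)
Function('h')(m) = -4 (Function('h')(m) = Add(8, Mul(2, Mul(6, -1))) = Add(8, Mul(2, -6)) = Add(8, -12) = -4)
n = -2 (n = Mul(Add(13, Add(-7, -4)), Mul(-2, Pow(2, -1))) = Mul(Add(13, -11), Mul(-2, Rational(1, 2))) = Mul(2, -1) = -2)
Mul(-726, Pow(n, -1)) = Mul(-726, Pow(-2, -1)) = Mul(-726, Rational(-1, 2)) = 363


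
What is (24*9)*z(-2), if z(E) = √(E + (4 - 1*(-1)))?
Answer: 216*√3 ≈ 374.12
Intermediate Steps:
z(E) = √(5 + E) (z(E) = √(E + (4 + 1)) = √(E + 5) = √(5 + E))
(24*9)*z(-2) = (24*9)*√(5 - 2) = 216*√3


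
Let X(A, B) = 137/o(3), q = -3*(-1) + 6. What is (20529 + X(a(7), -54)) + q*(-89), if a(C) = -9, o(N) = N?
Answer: 59321/3 ≈ 19774.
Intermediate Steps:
q = 9 (q = 3 + 6 = 9)
X(A, B) = 137/3
(20529 + X(a(7), -54)) + q*(-89) = (20529 + 137/3) + 9*(-89) = 61724/3 - 801 = 59321/3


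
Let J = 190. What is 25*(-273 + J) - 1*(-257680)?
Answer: 255605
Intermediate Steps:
25*(-273 + J) - 1*(-257680) = 25*(-273 + 190) - 1*(-257680) = 25*(-83) + 257680 = -2075 + 257680 = 255605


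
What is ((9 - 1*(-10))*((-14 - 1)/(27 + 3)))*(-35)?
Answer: 665/2 ≈ 332.50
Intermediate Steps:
((9 - 1*(-10))*((-14 - 1)/(27 + 3)))*(-35) = ((9 + 10)*(-15/30))*(-35) = (19*(-15*1/30))*(-35) = (19*(-½))*(-35) = -19/2*(-35) = 665/2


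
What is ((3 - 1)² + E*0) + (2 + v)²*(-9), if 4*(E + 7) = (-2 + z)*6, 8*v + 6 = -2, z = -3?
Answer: -5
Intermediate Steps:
v = -1 (v = -¾ + (⅛)*(-2) = -¾ - ¼ = -1)
E = -29/2 (E = -7 + ((-2 - 3)*6)/4 = -7 + (-5*6)/4 = -7 + (¼)*(-30) = -7 - 15/2 = -29/2 ≈ -14.500)
((3 - 1)² + E*0) + (2 + v)²*(-9) = ((3 - 1)² - 29/2*0) + (2 - 1)²*(-9) = (2² + 0) + 1²*(-9) = (4 + 0) + 1*(-9) = 4 - 9 = -5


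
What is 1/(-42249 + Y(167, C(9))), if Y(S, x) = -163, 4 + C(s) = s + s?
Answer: -1/42412 ≈ -2.3578e-5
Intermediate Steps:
C(s) = -4 + 2*s (C(s) = -4 + (s + s) = -4 + 2*s)
1/(-42249 + Y(167, C(9))) = 1/(-42249 - 163) = 1/(-42412) = -1/42412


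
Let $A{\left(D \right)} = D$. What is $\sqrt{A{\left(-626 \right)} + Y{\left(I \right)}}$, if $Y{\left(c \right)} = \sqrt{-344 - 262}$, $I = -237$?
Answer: $\sqrt{-626 + i \sqrt{606}} \approx 0.4919 + 25.025 i$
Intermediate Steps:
$Y{\left(c \right)} = i \sqrt{606}$ ($Y{\left(c \right)} = \sqrt{-606} = i \sqrt{606}$)
$\sqrt{A{\left(-626 \right)} + Y{\left(I \right)}} = \sqrt{-626 + i \sqrt{606}}$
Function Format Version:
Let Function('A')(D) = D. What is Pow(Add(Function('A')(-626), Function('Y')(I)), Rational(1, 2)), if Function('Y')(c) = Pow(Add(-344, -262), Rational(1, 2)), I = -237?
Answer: Pow(Add(-626, Mul(I, Pow(606, Rational(1, 2)))), Rational(1, 2)) ≈ Add(0.4919, Mul(25.025, I))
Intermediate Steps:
Function('Y')(c) = Mul(I, Pow(606, Rational(1, 2))) (Function('Y')(c) = Pow(-606, Rational(1, 2)) = Mul(I, Pow(606, Rational(1, 2))))
Pow(Add(Function('A')(-626), Function('Y')(I)), Rational(1, 2)) = Pow(Add(-626, Mul(I, Pow(606, Rational(1, 2)))), Rational(1, 2))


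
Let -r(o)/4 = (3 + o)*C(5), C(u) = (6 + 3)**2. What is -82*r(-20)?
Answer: -451656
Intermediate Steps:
C(u) = 81 (C(u) = 9**2 = 81)
r(o) = -972 - 324*o (r(o) = -4*(3 + o)*81 = -4*(243 + 81*o) = -972 - 324*o)
-82*r(-20) = -82*(-972 - 324*(-20)) = -82*(-972 + 6480) = -82*5508 = -451656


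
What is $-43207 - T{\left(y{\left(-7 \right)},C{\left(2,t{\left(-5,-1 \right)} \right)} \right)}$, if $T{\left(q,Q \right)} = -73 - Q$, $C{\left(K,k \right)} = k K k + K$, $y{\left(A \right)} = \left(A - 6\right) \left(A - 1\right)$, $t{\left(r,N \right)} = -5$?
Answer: $-43082$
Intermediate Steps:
$y{\left(A \right)} = \left(-1 + A\right) \left(-6 + A\right)$ ($y{\left(A \right)} = \left(-6 + A\right) \left(-1 + A\right) = \left(-1 + A\right) \left(-6 + A\right)$)
$C{\left(K,k \right)} = K + K k^{2}$ ($C{\left(K,k \right)} = K k k + K = K k^{2} + K = K + K k^{2}$)
$-43207 - T{\left(y{\left(-7 \right)},C{\left(2,t{\left(-5,-1 \right)} \right)} \right)} = -43207 - \left(-73 - 2 \left(1 + \left(-5\right)^{2}\right)\right) = -43207 - \left(-73 - 2 \left(1 + 25\right)\right) = -43207 - \left(-73 - 2 \cdot 26\right) = -43207 - \left(-73 - 52\right) = -43207 - -125 = -43207 + 125 = -43082$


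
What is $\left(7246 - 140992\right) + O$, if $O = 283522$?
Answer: $149776$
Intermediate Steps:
$\left(7246 - 140992\right) + O = \left(7246 - 140992\right) + 283522 = -133746 + 283522 = 149776$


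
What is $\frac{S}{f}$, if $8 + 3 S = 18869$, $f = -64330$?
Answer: $- \frac{6287}{64330} \approx -0.09773$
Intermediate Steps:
$S = 6287$ ($S = - \frac{8}{3} + \frac{1}{3} \cdot 18869 = - \frac{8}{3} + \frac{18869}{3} = 6287$)
$\frac{S}{f} = \frac{6287}{-64330} = 6287 \left(- \frac{1}{64330}\right) = - \frac{6287}{64330}$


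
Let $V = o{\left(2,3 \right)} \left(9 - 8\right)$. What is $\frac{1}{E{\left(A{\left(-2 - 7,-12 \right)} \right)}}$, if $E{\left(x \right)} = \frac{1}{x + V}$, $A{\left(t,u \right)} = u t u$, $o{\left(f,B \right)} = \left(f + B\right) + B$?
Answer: $-1288$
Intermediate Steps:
$o{\left(f,B \right)} = f + 2 B$ ($o{\left(f,B \right)} = \left(B + f\right) + B = f + 2 B$)
$A{\left(t,u \right)} = t u^{2}$ ($A{\left(t,u \right)} = t u u = t u^{2}$)
$V = 8$ ($V = \left(2 + 2 \cdot 3\right) \left(9 - 8\right) = \left(2 + 6\right) 1 = 8 \cdot 1 = 8$)
$E{\left(x \right)} = \frac{1}{8 + x}$ ($E{\left(x \right)} = \frac{1}{x + 8} = \frac{1}{8 + x}$)
$\frac{1}{E{\left(A{\left(-2 - 7,-12 \right)} \right)}} = \frac{1}{\frac{1}{8 + \left(-2 - 7\right) \left(-12\right)^{2}}} = \frac{1}{\frac{1}{8 + \left(-2 - 7\right) 144}} = \frac{1}{\frac{1}{8 - 1296}} = \frac{1}{\frac{1}{-1288}} = \frac{1}{- \frac{1}{1288}} = -1288$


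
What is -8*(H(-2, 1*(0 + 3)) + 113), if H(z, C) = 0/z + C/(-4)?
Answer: -898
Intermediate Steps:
H(z, C) = -C/4 (H(z, C) = 0 + C*(-¼) = 0 - C/4 = -C/4)
-8*(H(-2, 1*(0 + 3)) + 113) = -8*(-(0 + 3)/4 + 113) = -8*(-3/4 + 113) = -8*(-¼*3 + 113) = -8*(-¾ + 113) = -8*449/4 = -1*898 = -898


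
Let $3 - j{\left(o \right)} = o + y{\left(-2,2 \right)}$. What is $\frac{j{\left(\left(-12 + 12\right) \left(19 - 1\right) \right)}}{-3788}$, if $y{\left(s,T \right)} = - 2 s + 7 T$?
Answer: $\frac{15}{3788} \approx 0.0039599$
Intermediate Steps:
$j{\left(o \right)} = -15 - o$ ($j{\left(o \right)} = 3 - \left(o + \left(\left(-2\right) \left(-2\right) + 7 \cdot 2\right)\right) = 3 - \left(o + \left(4 + 14\right)\right) = 3 - \left(o + 18\right) = 3 - \left(18 + o\right) = -15 - o$)
$\frac{j{\left(\left(-12 + 12\right) \left(19 - 1\right) \right)}}{-3788} = \frac{-15 - \left(-12 + 12\right) \left(19 - 1\right)}{-3788} = \left(-15 - 0 \cdot 18\right) \left(- \frac{1}{3788}\right) = \left(-15 - 0\right) \left(- \frac{1}{3788}\right) = \left(-15 + 0\right) \left(- \frac{1}{3788}\right) = \left(-15\right) \left(- \frac{1}{3788}\right) = \frac{15}{3788}$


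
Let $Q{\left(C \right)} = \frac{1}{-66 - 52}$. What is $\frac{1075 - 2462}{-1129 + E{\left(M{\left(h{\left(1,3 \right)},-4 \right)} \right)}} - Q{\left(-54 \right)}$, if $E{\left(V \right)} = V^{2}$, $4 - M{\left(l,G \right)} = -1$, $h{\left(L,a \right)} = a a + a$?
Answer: $\frac{82385}{65136} \approx 1.2648$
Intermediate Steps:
$Q{\left(C \right)} = - \frac{1}{118}$ ($Q{\left(C \right)} = \frac{1}{-118} = - \frac{1}{118}$)
$h{\left(L,a \right)} = a + a^{2}$ ($h{\left(L,a \right)} = a^{2} + a = a + a^{2}$)
$M{\left(l,G \right)} = 5$ ($M{\left(l,G \right)} = 4 - -1 = 4 + 1 = 5$)
$\frac{1075 - 2462}{-1129 + E{\left(M{\left(h{\left(1,3 \right)},-4 \right)} \right)}} - Q{\left(-54 \right)} = \frac{1075 - 2462}{-1129 + 5^{2}} - - \frac{1}{118} = \frac{1075 - 2462}{-1129 + 25} + \frac{1}{118} = - \frac{1387}{-1104} + \frac{1}{118} = \left(-1387\right) \left(- \frac{1}{1104}\right) + \frac{1}{118} = \frac{1387}{1104} + \frac{1}{118} = \frac{82385}{65136}$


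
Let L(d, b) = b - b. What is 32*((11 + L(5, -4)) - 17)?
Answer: -192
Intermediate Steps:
L(d, b) = 0
32*((11 + L(5, -4)) - 17) = 32*((11 + 0) - 17) = 32*(11 - 17) = 32*(-6) = -192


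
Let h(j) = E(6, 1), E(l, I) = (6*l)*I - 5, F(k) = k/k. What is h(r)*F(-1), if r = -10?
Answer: 31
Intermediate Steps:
F(k) = 1
E(l, I) = -5 + 6*I*l (E(l, I) = 6*I*l - 5 = -5 + 6*I*l)
h(j) = 31 (h(j) = -5 + 6*1*6 = -5 + 36 = 31)
h(r)*F(-1) = 31*1 = 31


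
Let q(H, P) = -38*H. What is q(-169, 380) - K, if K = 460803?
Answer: -454381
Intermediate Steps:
q(-169, 380) - K = -38*(-169) - 1*460803 = 6422 - 460803 = -454381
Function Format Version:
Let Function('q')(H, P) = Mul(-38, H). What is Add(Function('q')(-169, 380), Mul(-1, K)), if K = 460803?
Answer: -454381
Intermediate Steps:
Add(Function('q')(-169, 380), Mul(-1, K)) = Add(Mul(-38, -169), Mul(-1, 460803)) = Add(6422, -460803) = -454381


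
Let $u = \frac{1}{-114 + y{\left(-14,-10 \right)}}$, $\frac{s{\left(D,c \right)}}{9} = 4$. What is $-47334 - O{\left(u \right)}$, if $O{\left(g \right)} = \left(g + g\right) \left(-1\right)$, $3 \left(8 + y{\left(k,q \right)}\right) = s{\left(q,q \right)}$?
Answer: $- \frac{2603371}{55} \approx -47334.0$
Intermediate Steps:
$s{\left(D,c \right)} = 36$ ($s{\left(D,c \right)} = 9 \cdot 4 = 36$)
$y{\left(k,q \right)} = 4$ ($y{\left(k,q \right)} = -8 + \frac{1}{3} \cdot 36 = -8 + 12 = 4$)
$u = - \frac{1}{110}$ ($u = \frac{1}{-114 + 4} = \frac{1}{-110} = - \frac{1}{110} \approx -0.0090909$)
$O{\left(g \right)} = - 2 g$ ($O{\left(g \right)} = 2 g \left(-1\right) = - 2 g$)
$-47334 - O{\left(u \right)} = -47334 - \left(-2\right) \left(- \frac{1}{110}\right) = -47334 - \frac{1}{55} = - \frac{2603371}{55}$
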